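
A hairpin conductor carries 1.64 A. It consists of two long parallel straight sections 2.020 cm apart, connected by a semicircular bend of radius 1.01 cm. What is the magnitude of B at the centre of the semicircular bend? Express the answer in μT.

The semicircular arc contributes B_arc = μ₀I·π/(4πR) = μ₀I/(4R) = 5.10×10⁻⁵ T.
Each semi-infinite lead is at perpendicular distance R = 0.0101 m from the centre, with the perpendicular foot at its near end, so it contributes μ₀I/(4πR); both point the same way, together 3.25×10⁻⁵ T.
Arc and leads all point the same direction: B = 5.10×10⁻⁵ + 3.25×10⁻⁵ = 8.35×10⁻⁵ T.

B ≈ 83.5 μT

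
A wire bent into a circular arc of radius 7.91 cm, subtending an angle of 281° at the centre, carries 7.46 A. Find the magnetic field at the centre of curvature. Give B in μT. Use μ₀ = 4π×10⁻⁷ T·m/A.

B ≈ 46.3 μT

The Biot–Savart field of a circular arc at its centre is B = μ₀Iφ/(4πR), with φ = 4.904 rad.
B = (4π×10⁻⁷ × 7.46 × 4.904) / (4π × 0.0791) = 4.63×10⁻⁵ T.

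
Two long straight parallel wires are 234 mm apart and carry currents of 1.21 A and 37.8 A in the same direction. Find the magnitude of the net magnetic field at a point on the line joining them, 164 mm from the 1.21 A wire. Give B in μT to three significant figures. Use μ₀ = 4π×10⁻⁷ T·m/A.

Each long wire gives B = μ₀I/(2πd). Distances are d₁ = 0.164 m and d₂ = 0.07 m.
B₁ = 1.48×10⁻⁶ T, B₂ = 1.08×10⁻⁴ T.
Between parallel currents the two contributions point in opposite directions, so they subtract. B = |B₁ − B₂| = |1.48×10⁻⁶ − 1.08×10⁻⁴| = 1.07×10⁻⁴ T.

B ≈ 107 μT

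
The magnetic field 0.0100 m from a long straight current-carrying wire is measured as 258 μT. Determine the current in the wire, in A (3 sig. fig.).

For a long straight wire B = μ₀I/(2πd), so I = 2πdB/μ₀.
I = 2π × 0.01 × 2.58×10⁻⁴ / (4π×10⁻⁷) = 12.9 A.

I ≈ 12.9 A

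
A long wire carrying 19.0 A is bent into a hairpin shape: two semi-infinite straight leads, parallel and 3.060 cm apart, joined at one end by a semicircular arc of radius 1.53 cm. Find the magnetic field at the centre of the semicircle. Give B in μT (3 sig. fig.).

B ≈ 638 μT

The semicircular arc contributes B_arc = μ₀I·π/(4πR) = μ₀I/(4R) = 3.90×10⁻⁴ T.
Each semi-infinite lead is at perpendicular distance R = 0.0153 m from the centre, with the perpendicular foot at its near end, so it contributes μ₀I/(4πR); both point the same way, together 2.48×10⁻⁴ T.
Arc and leads all point the same direction: B = 3.90×10⁻⁴ + 2.48×10⁻⁴ = 6.38×10⁻⁴ T.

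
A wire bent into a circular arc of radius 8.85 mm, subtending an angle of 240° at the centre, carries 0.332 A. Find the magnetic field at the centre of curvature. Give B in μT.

B ≈ 15.7 μT

The Biot–Savart field of a circular arc at its centre is B = μ₀Iφ/(4πR), with φ = 4.189 rad.
B = (4π×10⁻⁷ × 0.332 × 4.189) / (4π × 0.00885) = 1.57×10⁻⁵ T.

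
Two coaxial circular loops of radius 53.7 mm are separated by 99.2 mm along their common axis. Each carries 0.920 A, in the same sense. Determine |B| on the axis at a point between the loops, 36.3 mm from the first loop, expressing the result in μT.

B ≈ 9.07 μT

Each loop contributes B = μ₀IR²/[2(R²+z²)^(3/2)] on the axis, with z measured from that loop.
Loop 1 (z = 0.0363 m): B₁ = 6.12×10⁻⁶ T. Loop 2 (z = 0.0629 m): B₂ = 2.95×10⁻⁶ T.
The fields add: B = B₁ + B₂ = 9.07×10⁻⁶ T.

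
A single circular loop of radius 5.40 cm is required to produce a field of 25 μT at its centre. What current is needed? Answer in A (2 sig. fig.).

I ≈ 2.1 A

At the centre of a circular loop B = μ₀I/(2R), so I = 2RB/μ₀.
With R = 0.054 m, I = 2 × 0.054 × 2.50×10⁻⁵ / (4π×10⁻⁷) = 2.15 A.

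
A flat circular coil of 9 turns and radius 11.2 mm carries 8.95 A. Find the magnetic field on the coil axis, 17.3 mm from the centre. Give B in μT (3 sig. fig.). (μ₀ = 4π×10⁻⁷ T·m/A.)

For an N-turn flat coil, B = Nμ₀IR²/[2(R²+z²)^(3/2)] with R = 0.0112 m, z = 0.0173 m.
B = 9 × 8.06×10⁻⁵ T = 7.25×10⁻⁴ T.

B ≈ 725 μT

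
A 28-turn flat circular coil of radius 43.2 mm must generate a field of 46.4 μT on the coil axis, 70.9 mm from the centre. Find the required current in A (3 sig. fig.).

I ≈ 0.809 A

For an N-turn coil, B = Nμ₀IR²/[2(R²+z²)^(3/2)] with R = 0.0432 m, z = 0.0709 m, so I = 2B(R²+z²)^(3/2)/(Nμ₀R²) = 2 × 4.64×10⁻⁵ × 5.72×10⁻⁴ / (28 × 4π×10⁻⁷ × 0.001866) = 0.809 A.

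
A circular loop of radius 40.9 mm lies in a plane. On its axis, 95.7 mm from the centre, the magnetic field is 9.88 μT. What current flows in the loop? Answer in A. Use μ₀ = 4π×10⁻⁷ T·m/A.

On the axis of a loop, B = μ₀IR²/[2(R²+z²)^(3/2)], so I = 2B(R²+z²)^(3/2)/(μ₀R²).
R² + z² = 0.001673 + 0.009158 = 0.01083 m²; raised to 3/2 gives 1.13×10⁻³ m³.
I = 2 × 9.88×10⁻⁶ × 1.13×10⁻³ / (1.26×10⁻⁶ × 0.001673) = 10.6 A.

I ≈ 10.6 A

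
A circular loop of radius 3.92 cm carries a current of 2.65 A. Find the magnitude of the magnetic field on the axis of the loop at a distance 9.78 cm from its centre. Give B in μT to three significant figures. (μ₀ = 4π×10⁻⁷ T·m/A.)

B ≈ 2.19 μT

On the axis of a circular loop, B = μ₀IR² / [2(R²+z²)^(3/2)].
R² + z² = (0.0392)² + (0.0978)² = 0.0111 m², and (R²+z²)^(3/2) = 1.17×10⁻³ m³.
B = (4π×10⁻⁷ × 2.65 × 0.001537) / (2 × 1.17×10⁻³) = 2.19×10⁻⁶ T.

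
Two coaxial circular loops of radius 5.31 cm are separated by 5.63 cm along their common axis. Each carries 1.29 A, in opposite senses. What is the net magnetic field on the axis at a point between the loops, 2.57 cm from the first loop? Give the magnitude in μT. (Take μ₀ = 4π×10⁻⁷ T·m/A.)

Each loop contributes B = μ₀IR²/[2(R²+z²)^(3/2)] on the axis, with z measured from that loop.
Loop 1 (z = 0.0257 m): B₁ = 1.11×10⁻⁵ T. Loop 2 (z = 0.0306 m): B₂ = 9.93×10⁻⁶ T.
The fields oppose: B = |B₁ − B₂| = 1.20×10⁻⁶ T.

B ≈ 1.20 μT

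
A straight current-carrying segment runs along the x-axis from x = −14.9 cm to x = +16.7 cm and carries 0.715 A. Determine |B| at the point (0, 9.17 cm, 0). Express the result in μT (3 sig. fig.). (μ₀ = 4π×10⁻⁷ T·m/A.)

B ≈ 1.35 μT

For a finite straight segment, B = (μ₀I/4πd)(sinθ₁ + sinθ₂), where θ₁, θ₂ are the angles from the perpendicular to each end.
The perpendicular distance is d = 0.0917 m; the end-offsets along the wire are a = 0.149 m and b = 0.167 m.
sinθ₁ = 0.149/√(0.149²+0.0917²) = 0.8516; sinθ₂ = 0.167/√(0.167²+0.0917²) = 0.8765.
B = (4π×10⁻⁷ × 0.715) / (4π × 0.0917) × (0.8516 + 0.8765) = 1.35×10⁻⁶ T.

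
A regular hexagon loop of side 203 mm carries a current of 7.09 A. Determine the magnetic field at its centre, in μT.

B ≈ 24.2 μT

Each side is a finite straight segment at perpendicular distance d = a/(2 tan(π/6)) = 0.1758 m from the centre, with end-angles ±π/6.
One side contributes B₁ = (μ₀I/4πd)·2 sin(π/6) = 4.03×10⁻⁶ T.
All 6 sides add in the same direction: B = 6 × 4.03×10⁻⁶ = 2.42×10⁻⁵ T.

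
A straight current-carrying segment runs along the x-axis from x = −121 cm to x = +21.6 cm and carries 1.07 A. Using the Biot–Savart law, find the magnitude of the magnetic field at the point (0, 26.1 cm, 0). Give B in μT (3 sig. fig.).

B ≈ 0.662 μT

For a finite straight segment, B = (μ₀I/4πd)(sinθ₁ + sinθ₂), where θ₁, θ₂ are the angles from the perpendicular to each end.
The perpendicular distance is d = 0.261 m; the end-offsets along the wire are a = 1.21 m and b = 0.216 m.
sinθ₁ = 1.21/√(1.21²+0.261²) = 0.9775; sinθ₂ = 0.216/√(0.216²+0.261²) = 0.6376.
B = (4π×10⁻⁷ × 1.07) / (4π × 0.261) × (0.9775 + 0.6376) = 6.62×10⁻⁷ T.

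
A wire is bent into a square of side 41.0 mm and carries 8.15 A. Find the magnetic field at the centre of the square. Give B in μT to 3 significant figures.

B ≈ 225 μT

Each side is a finite straight segment at perpendicular distance d = a/(2 tan(π/4)) = 0.0205 m from the centre, with end-angles ±π/4.
One side contributes B₁ = (μ₀I/4πd)·2 sin(π/4) = 5.62×10⁻⁵ T.
All 4 sides add in the same direction: B = 4 × 5.62×10⁻⁵ = 2.25×10⁻⁴ T.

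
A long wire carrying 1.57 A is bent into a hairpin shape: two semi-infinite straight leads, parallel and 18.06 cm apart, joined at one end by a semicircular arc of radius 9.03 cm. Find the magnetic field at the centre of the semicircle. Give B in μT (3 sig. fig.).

B ≈ 8.94 μT

The semicircular arc contributes B_arc = μ₀I·π/(4πR) = μ₀I/(4R) = 5.46×10⁻⁶ T.
Each semi-infinite lead is at perpendicular distance R = 0.0903 m from the centre, with the perpendicular foot at its near end, so it contributes μ₀I/(4πR); both point the same way, together 3.48×10⁻⁶ T.
Arc and leads all point the same direction: B = 5.46×10⁻⁶ + 3.48×10⁻⁶ = 8.94×10⁻⁶ T.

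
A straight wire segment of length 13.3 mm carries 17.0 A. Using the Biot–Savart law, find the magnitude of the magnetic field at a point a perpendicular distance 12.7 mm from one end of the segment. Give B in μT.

B ≈ 96.8 μT

For a finite straight segment, B = (μ₀I/4πd)(sinθ₁ + sinθ₂), where θ₁, θ₂ are the angles from the perpendicular to each end.
The perpendicular foot is at one end, so the two end-offsets along the wire are 0 and L = 0.0133 m.
sinθ₁ = 0/√(0²+0.0127²) = 0.0000; sinθ₂ = 0.0133/√(0.0133²+0.0127²) = 0.7232.
B = (4π×10⁻⁷ × 17.0) / (4π × 0.0127) × (0.0000 + 0.7232) = 9.68×10⁻⁵ T.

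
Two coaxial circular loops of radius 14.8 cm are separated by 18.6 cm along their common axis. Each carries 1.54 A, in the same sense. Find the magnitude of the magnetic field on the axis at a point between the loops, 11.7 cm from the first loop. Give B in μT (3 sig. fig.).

B ≈ 8.02 μT

Each loop contributes B = μ₀IR²/[2(R²+z²)^(3/2)] on the axis, with z measured from that loop.
Loop 1 (z = 0.117 m): B₁ = 3.16×10⁻⁶ T. Loop 2 (z = 0.069 m): B₂ = 4.87×10⁻⁶ T.
The fields add: B = B₁ + B₂ = 8.02×10⁻⁶ T.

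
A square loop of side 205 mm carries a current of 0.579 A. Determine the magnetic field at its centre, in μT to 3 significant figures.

B ≈ 3.20 μT

Each side is a finite straight segment at perpendicular distance d = a/(2 tan(π/4)) = 0.1025 m from the centre, with end-angles ±π/4.
One side contributes B₁ = (μ₀I/4πd)·2 sin(π/4) = 7.99×10⁻⁷ T.
All 4 sides add in the same direction: B = 4 × 7.99×10⁻⁷ = 3.20×10⁻⁶ T.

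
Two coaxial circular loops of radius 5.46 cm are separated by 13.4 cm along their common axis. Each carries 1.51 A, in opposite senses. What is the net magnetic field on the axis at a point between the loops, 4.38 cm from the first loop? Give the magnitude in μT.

B ≈ 5.83 μT

Each loop contributes B = μ₀IR²/[2(R²+z²)^(3/2)] on the axis, with z measured from that loop.
Loop 1 (z = 0.0438 m): B₁ = 8.25×10⁻⁶ T. Loop 2 (z = 0.0902 m): B₂ = 2.41×10⁻⁶ T.
The fields oppose: B = |B₁ − B₂| = 5.83×10⁻⁶ T.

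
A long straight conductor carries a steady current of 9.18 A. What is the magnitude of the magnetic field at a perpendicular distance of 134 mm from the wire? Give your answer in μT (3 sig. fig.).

For an infinitely long straight wire, B = μ₀I/(2πd).
B = (4π×10⁻⁷ × 9.18) / (2π × 0.134) = 1.37×10⁻⁵ T.

B ≈ 13.7 μT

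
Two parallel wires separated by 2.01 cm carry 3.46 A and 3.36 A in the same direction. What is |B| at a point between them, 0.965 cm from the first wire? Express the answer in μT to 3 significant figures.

B ≈ 7.40 μT

Each long wire gives B = μ₀I/(2πd). Distances are d₁ = 0.00965 m and d₂ = 0.01045 m.
B₁ = 7.17×10⁻⁵ T, B₂ = 6.43×10⁻⁵ T.
Between parallel currents the two contributions point in opposite directions, so they subtract. B = |B₁ − B₂| = |7.17×10⁻⁵ − 6.43×10⁻⁵| = 7.40×10⁻⁶ T.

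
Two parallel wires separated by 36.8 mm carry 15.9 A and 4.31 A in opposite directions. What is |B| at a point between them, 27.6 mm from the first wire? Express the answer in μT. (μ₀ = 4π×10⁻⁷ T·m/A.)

Each long wire gives B = μ₀I/(2πd). Distances are d₁ = 0.0276 m and d₂ = 0.0092 m.
B₁ = 1.15×10⁻⁴ T, B₂ = 9.37×10⁻⁵ T.
Between antiparallel currents both contributions point the same way, so they add. B = B₁ + B₂ = 1.15×10⁻⁴ + 9.37×10⁻⁵ = 2.09×10⁻⁴ T.

B ≈ 209 μT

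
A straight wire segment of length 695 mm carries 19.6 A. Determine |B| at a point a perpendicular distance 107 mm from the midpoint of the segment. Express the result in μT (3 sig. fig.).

B ≈ 35.0 μT

For a finite straight segment, B = (μ₀I/4πd)(sinθ₁ + sinθ₂), where θ₁, θ₂ are the angles from the perpendicular to each end.
The perpendicular from the point meets the wire at its midpoint, so each end is L/2 = 0.3475 m away along the wire.
sinθ₁ = 0.3475/√(0.3475²+0.107²) = 0.9557; sinθ₂ = 0.3475/√(0.3475²+0.107²) = 0.9557.
B = (4π×10⁻⁷ × 19.6) / (4π × 0.107) × (0.9557 + 0.9557) = 3.50×10⁻⁵ T.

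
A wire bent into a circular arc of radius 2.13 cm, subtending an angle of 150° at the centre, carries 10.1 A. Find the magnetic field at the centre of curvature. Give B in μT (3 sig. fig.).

The Biot–Savart field of a circular arc at its centre is B = μ₀Iφ/(4πR), with φ = 2.618 rad.
B = (4π×10⁻⁷ × 10.1 × 2.618) / (4π × 0.0213) = 1.24×10⁻⁴ T.

B ≈ 124 μT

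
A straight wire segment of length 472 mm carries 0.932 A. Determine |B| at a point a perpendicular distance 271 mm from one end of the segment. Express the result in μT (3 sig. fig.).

For a finite straight segment, B = (μ₀I/4πd)(sinθ₁ + sinθ₂), where θ₁, θ₂ are the angles from the perpendicular to each end.
The perpendicular foot is at one end, so the two end-offsets along the wire are 0 and L = 0.472 m.
sinθ₁ = 0/√(0²+0.271²) = 0.0000; sinθ₂ = 0.472/√(0.472²+0.271²) = 0.8672.
B = (4π×10⁻⁷ × 0.932) / (4π × 0.271) × (0.0000 + 0.8672) = 2.98×10⁻⁷ T.

B ≈ 0.298 μT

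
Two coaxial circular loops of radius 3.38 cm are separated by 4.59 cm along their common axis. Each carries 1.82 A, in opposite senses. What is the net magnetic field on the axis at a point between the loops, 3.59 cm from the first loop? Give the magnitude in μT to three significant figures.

Each loop contributes B = μ₀IR²/[2(R²+z²)^(3/2)] on the axis, with z measured from that loop.
Loop 1 (z = 0.0359 m): B₁ = 1.09×10⁻⁵ T. Loop 2 (z = 0.01 m): B₂ = 2.98×10⁻⁵ T.
The fields oppose: B = |B₁ − B₂| = 1.89×10⁻⁵ T.

B ≈ 18.9 μT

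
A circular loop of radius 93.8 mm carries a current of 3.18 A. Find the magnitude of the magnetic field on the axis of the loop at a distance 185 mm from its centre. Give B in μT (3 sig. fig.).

On the axis of a circular loop, B = μ₀IR² / [2(R²+z²)^(3/2)].
R² + z² = (0.0938)² + (0.185)² = 0.04302 m², and (R²+z²)^(3/2) = 8.92×10⁻³ m³.
B = (4π×10⁻⁷ × 3.18 × 0.008798) / (2 × 8.92×10⁻³) = 1.97×10⁻⁶ T.

B ≈ 1.97 μT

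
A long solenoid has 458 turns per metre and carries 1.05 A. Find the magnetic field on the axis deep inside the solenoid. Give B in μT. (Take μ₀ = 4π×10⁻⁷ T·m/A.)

B ≈ 604 μT

Inside a long solenoid, B = μ₀nI with n = 458 turns/m.
B = 4π×10⁻⁷ × 458 × 1.05 = 6.04×10⁻⁴ T.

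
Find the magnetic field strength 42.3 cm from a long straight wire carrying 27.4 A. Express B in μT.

For an infinitely long straight wire, B = μ₀I/(2πd).
B = (4π×10⁻⁷ × 27.4) / (2π × 0.423) = 1.30×10⁻⁵ T.

B ≈ 13.0 μT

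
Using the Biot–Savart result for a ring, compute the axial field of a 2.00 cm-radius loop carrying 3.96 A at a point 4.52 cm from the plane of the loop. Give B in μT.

On the axis of a circular loop, B = μ₀IR² / [2(R²+z²)^(3/2)].
R² + z² = (0.02)² + (0.0452)² = 0.002443 m², and (R²+z²)^(3/2) = 1.21×10⁻⁴ m³.
B = (4π×10⁻⁷ × 3.96 × 0.0004) / (2 × 1.21×10⁻⁴) = 8.24×10⁻⁶ T.

B ≈ 8.24 μT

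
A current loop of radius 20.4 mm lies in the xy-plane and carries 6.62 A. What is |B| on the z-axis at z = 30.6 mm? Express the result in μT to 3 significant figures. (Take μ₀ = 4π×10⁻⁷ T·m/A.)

B ≈ 34.8 μT

On the axis of a circular loop, B = μ₀IR² / [2(R²+z²)^(3/2)].
R² + z² = (0.0204)² + (0.0306)² = 0.001353 m², and (R²+z²)^(3/2) = 4.97×10⁻⁵ m³.
B = (4π×10⁻⁷ × 6.62 × 0.0004162) / (2 × 4.97×10⁻⁵) = 3.48×10⁻⁵ T.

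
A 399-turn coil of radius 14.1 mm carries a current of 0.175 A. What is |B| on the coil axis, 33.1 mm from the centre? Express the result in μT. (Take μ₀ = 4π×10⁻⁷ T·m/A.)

For an N-turn flat coil, B = Nμ₀IR²/[2(R²+z²)^(3/2)] with R = 0.0141 m, z = 0.0331 m.
B = 399 × 4.69×10⁻⁷ T = 1.87×10⁻⁴ T.

B ≈ 187 μT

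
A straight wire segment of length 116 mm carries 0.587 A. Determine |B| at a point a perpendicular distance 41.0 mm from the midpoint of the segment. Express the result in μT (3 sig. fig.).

B ≈ 2.34 μT

For a finite straight segment, B = (μ₀I/4πd)(sinθ₁ + sinθ₂), where θ₁, θ₂ are the angles from the perpendicular to each end.
The perpendicular from the point meets the wire at its midpoint, so each end is L/2 = 0.058 m away along the wire.
sinθ₁ = 0.058/√(0.058²+0.041²) = 0.8166; sinθ₂ = 0.058/√(0.058²+0.041²) = 0.8166.
B = (4π×10⁻⁷ × 0.587) / (4π × 0.041) × (0.8166 + 0.8166) = 2.34×10⁻⁶ T.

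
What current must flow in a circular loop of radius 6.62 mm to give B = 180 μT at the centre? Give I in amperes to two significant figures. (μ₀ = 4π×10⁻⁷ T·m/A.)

I ≈ 1.9 A

At the centre of a circular loop B = μ₀I/(2R), so I = 2RB/μ₀.
With R = 0.00662 m, I = 2 × 0.00662 × 1.80×10⁻⁴ / (4π×10⁻⁷) = 1.90 A.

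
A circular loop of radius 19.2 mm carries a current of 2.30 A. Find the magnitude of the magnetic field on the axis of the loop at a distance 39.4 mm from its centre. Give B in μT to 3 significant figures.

On the axis of a circular loop, B = μ₀IR² / [2(R²+z²)^(3/2)].
R² + z² = (0.0192)² + (0.0394)² = 0.001921 m², and (R²+z²)^(3/2) = 8.42×10⁻⁵ m³.
B = (4π×10⁻⁷ × 2.30 × 0.0003686) / (2 × 8.42×10⁻⁵) = 6.33×10⁻⁶ T.

B ≈ 6.33 μT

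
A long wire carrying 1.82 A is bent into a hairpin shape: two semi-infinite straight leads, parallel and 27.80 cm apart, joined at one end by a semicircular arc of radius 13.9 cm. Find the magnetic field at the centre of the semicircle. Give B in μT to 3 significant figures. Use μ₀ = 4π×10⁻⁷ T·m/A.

B ≈ 6.73 μT

The semicircular arc contributes B_arc = μ₀I·π/(4πR) = μ₀I/(4R) = 4.11×10⁻⁶ T.
Each semi-infinite lead is at perpendicular distance R = 0.139 m from the centre, with the perpendicular foot at its near end, so it contributes μ₀I/(4πR); both point the same way, together 2.62×10⁻⁶ T.
Arc and leads all point the same direction: B = 4.11×10⁻⁶ + 2.62×10⁻⁶ = 6.73×10⁻⁶ T.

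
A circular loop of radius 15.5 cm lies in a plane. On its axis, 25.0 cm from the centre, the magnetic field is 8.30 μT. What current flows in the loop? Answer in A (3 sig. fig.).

I ≈ 14.0 A

On the axis of a loop, B = μ₀IR²/[2(R²+z²)^(3/2)], so I = 2B(R²+z²)^(3/2)/(μ₀R²).
R² + z² = 0.02403 + 0.0625 = 0.08653 m²; raised to 3/2 gives 2.55×10⁻² m³.
I = 2 × 8.30×10⁻⁶ × 2.55×10⁻² / (1.26×10⁻⁶ × 0.02403) = 14.0 A.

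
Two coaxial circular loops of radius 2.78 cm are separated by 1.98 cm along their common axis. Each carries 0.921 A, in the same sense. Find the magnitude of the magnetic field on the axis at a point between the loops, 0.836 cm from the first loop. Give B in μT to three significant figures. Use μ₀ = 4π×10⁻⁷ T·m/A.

B ≈ 34.7 μT

Each loop contributes B = μ₀IR²/[2(R²+z²)^(3/2)] on the axis, with z measured from that loop.
Loop 1 (z = 0.00836 m): B₁ = 1.83×10⁻⁵ T. Loop 2 (z = 0.01144 m): B₂ = 1.65×10⁻⁵ T.
The fields add: B = B₁ + B₂ = 3.47×10⁻⁵ T.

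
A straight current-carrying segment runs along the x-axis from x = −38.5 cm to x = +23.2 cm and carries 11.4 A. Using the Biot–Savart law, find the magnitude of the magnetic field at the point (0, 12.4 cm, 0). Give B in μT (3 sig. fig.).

For a finite straight segment, B = (μ₀I/4πd)(sinθ₁ + sinθ₂), where θ₁, θ₂ are the angles from the perpendicular to each end.
The perpendicular distance is d = 0.124 m; the end-offsets along the wire are a = 0.385 m and b = 0.232 m.
sinθ₁ = 0.385/√(0.385²+0.124²) = 0.9518; sinθ₂ = 0.232/√(0.232²+0.124²) = 0.8819.
B = (4π×10⁻⁷ × 11.4) / (4π × 0.124) × (0.9518 + 0.8819) = 1.69×10⁻⁵ T.

B ≈ 16.9 μT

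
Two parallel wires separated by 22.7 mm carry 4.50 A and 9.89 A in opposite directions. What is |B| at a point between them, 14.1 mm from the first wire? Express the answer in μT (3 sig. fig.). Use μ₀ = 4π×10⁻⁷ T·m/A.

Each long wire gives B = μ₀I/(2πd). Distances are d₁ = 0.0141 m and d₂ = 0.0086 m.
B₁ = 6.38×10⁻⁵ T, B₂ = 2.30×10⁻⁴ T.
Between antiparallel currents both contributions point the same way, so they add. B = B₁ + B₂ = 6.38×10⁻⁵ + 2.30×10⁻⁴ = 2.94×10⁻⁴ T.

B ≈ 294 μT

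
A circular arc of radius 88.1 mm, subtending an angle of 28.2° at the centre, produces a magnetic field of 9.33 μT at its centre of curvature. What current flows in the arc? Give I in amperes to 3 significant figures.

I ≈ 16.7 A

For a circular arc, B = μ₀Iφ/(4πR) with φ in radians; here φ = 0.4922 rad.
So I = 4πRB/(μ₀φ) = 4π × 0.0881 × 9.33×10⁻⁶ / (4π×10⁻⁷ × 0.4922) = 16.7 A.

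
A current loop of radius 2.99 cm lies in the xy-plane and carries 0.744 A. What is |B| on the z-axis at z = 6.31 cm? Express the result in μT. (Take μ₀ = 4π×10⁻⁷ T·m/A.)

B ≈ 1.23 μT

On the axis of a circular loop, B = μ₀IR² / [2(R²+z²)^(3/2)].
R² + z² = (0.0299)² + (0.0631)² = 0.004876 m², and (R²+z²)^(3/2) = 3.40×10⁻⁴ m³.
B = (4π×10⁻⁷ × 0.744 × 0.000894) / (2 × 3.40×10⁻⁴) = 1.23×10⁻⁶ T.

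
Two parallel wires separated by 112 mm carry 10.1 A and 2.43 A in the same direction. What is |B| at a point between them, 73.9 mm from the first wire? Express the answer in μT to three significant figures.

B ≈ 14.6 μT

Each long wire gives B = μ₀I/(2πd). Distances are d₁ = 0.0739 m and d₂ = 0.0381 m.
B₁ = 2.73×10⁻⁵ T, B₂ = 1.28×10⁻⁵ T.
Between parallel currents the two contributions point in opposite directions, so they subtract. B = |B₁ − B₂| = |2.73×10⁻⁵ − 1.28×10⁻⁵| = 1.46×10⁻⁵ T.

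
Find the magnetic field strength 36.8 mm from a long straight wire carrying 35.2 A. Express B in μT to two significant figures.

For an infinitely long straight wire, B = μ₀I/(2πd).
B = (4π×10⁻⁷ × 35.2) / (2π × 0.0368) = 1.91×10⁻⁴ T.

B ≈ 190 μT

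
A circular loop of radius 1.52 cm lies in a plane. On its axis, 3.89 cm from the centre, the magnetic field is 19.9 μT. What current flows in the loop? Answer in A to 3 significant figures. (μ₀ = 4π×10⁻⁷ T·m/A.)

I ≈ 9.99 A

On the axis of a loop, B = μ₀IR²/[2(R²+z²)^(3/2)], so I = 2B(R²+z²)^(3/2)/(μ₀R²).
R² + z² = 0.000231 + 0.001513 = 0.001744 m²; raised to 3/2 gives 7.28×10⁻⁵ m³.
I = 2 × 1.99×10⁻⁵ × 7.28×10⁻⁵ / (1.26×10⁻⁶ × 0.000231) = 9.99 A.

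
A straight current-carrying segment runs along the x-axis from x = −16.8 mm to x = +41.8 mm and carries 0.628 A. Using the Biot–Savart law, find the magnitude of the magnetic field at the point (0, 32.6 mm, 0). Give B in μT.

B ≈ 2.40 μT

For a finite straight segment, B = (μ₀I/4πd)(sinθ₁ + sinθ₂), where θ₁, θ₂ are the angles from the perpendicular to each end.
The perpendicular distance is d = 0.0326 m; the end-offsets along the wire are a = 0.0168 m and b = 0.0418 m.
sinθ₁ = 0.0168/√(0.0168²+0.0326²) = 0.4581; sinθ₂ = 0.0418/√(0.0418²+0.0326²) = 0.7885.
B = (4π×10⁻⁷ × 0.628) / (4π × 0.0326) × (0.4581 + 0.7885) = 2.40×10⁻⁶ T.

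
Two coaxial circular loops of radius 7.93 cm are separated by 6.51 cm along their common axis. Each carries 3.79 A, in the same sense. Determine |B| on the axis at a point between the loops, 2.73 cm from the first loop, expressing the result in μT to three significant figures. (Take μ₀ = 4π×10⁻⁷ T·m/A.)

B ≈ 47.5 μT

Each loop contributes B = μ₀IR²/[2(R²+z²)^(3/2)] on the axis, with z measured from that loop.
Loop 1 (z = 0.0273 m): B₁ = 2.54×10⁻⁵ T. Loop 2 (z = 0.0378 m): B₂ = 2.21×10⁻⁵ T.
The fields add: B = B₁ + B₂ = 4.75×10⁻⁵ T.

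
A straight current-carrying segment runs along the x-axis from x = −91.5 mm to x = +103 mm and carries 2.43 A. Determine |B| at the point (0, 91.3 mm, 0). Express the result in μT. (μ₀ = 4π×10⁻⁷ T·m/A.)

For a finite straight segment, B = (μ₀I/4πd)(sinθ₁ + sinθ₂), where θ₁, θ₂ are the angles from the perpendicular to each end.
The perpendicular distance is d = 0.0913 m; the end-offsets along the wire are a = 0.0915 m and b = 0.103 m.
sinθ₁ = 0.0915/√(0.0915²+0.0913²) = 0.7079; sinθ₂ = 0.103/√(0.103²+0.0913²) = 0.7483.
B = (4π×10⁻⁷ × 2.43) / (4π × 0.0913) × (0.7079 + 0.7483) = 3.88×10⁻⁶ T.

B ≈ 3.88 μT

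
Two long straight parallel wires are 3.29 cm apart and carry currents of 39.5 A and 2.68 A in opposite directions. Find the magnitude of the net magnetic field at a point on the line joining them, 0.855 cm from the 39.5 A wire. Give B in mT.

Each long wire gives B = μ₀I/(2πd). Distances are d₁ = 0.00855 m and d₂ = 0.02435 m.
B₁ = 9.24×10⁻⁴ T, B₂ = 2.20×10⁻⁵ T.
Between antiparallel currents both contributions point the same way, so they add. B = B₁ + B₂ = 9.24×10⁻⁴ + 2.20×10⁻⁵ = 9.46×10⁻⁴ T.

B ≈ 0.946 mT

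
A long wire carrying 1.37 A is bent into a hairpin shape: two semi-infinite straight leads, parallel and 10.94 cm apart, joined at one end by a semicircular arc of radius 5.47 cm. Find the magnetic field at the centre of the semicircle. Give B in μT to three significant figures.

B ≈ 12.9 μT

The semicircular arc contributes B_arc = μ₀I·π/(4πR) = μ₀I/(4R) = 7.87×10⁻⁶ T.
Each semi-infinite lead is at perpendicular distance R = 0.0547 m from the centre, with the perpendicular foot at its near end, so it contributes μ₀I/(4πR); both point the same way, together 5.01×10⁻⁶ T.
Arc and leads all point the same direction: B = 7.87×10⁻⁶ + 5.01×10⁻⁶ = 1.29×10⁻⁵ T.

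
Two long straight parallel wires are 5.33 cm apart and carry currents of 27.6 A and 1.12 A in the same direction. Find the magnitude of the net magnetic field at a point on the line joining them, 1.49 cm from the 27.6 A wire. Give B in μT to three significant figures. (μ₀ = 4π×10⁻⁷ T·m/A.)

B ≈ 365 μT

Each long wire gives B = μ₀I/(2πd). Distances are d₁ = 0.0149 m and d₂ = 0.0384 m.
B₁ = 3.70×10⁻⁴ T, B₂ = 5.83×10⁻⁶ T.
Between parallel currents the two contributions point in opposite directions, so they subtract. B = |B₁ − B₂| = |3.70×10⁻⁴ − 5.83×10⁻⁶| = 3.65×10⁻⁴ T.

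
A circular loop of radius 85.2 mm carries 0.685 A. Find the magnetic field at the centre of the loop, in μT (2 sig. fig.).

B ≈ 5.1 μT

At the centre of a circular loop the Biot–Savart law gives B = μ₀I/(2R).
B = (4π×10⁻⁷ × 0.685) / (2 × 0.0852) = 5.05×10⁻⁶ T.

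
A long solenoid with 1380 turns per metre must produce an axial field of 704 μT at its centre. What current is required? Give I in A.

I ≈ 0.406 A

Inside a long solenoid B = μ₀nI with n = 1380 m⁻¹, so I = B/(μ₀n).
I = 7.04×10⁻⁴ / (4π×10⁻⁷ × 1380) = 0.406 A.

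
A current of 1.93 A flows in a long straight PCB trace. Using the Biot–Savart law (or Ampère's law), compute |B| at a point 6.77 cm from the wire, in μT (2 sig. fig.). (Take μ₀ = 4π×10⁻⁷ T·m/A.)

For an infinitely long straight wire, B = μ₀I/(2πd).
B = (4π×10⁻⁷ × 1.93) / (2π × 0.0677) = 5.70×10⁻⁶ T.

B ≈ 5.7 μT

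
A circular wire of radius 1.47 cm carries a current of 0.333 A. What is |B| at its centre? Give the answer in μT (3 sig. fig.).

B ≈ 14.2 μT

At the centre of a circular loop the Biot–Savart law gives B = μ₀I/(2R).
B = (4π×10⁻⁷ × 0.333) / (2 × 0.0147) = 1.42×10⁻⁵ T.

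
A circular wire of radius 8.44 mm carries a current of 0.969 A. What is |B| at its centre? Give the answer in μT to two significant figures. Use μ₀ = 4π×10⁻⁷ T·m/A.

At the centre of a circular loop the Biot–Savart law gives B = μ₀I/(2R).
B = (4π×10⁻⁷ × 0.969) / (2 × 0.00844) = 7.21×10⁻⁵ T.

B ≈ 72 μT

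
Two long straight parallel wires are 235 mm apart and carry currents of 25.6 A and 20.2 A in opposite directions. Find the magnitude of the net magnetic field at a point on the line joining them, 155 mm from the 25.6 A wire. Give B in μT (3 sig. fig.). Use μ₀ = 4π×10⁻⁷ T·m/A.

B ≈ 83.5 μT

Each long wire gives B = μ₀I/(2πd). Distances are d₁ = 0.155 m and d₂ = 0.08 m.
B₁ = 3.30×10⁻⁵ T, B₂ = 5.05×10⁻⁵ T.
Between antiparallel currents both contributions point the same way, so they add. B = B₁ + B₂ = 3.30×10⁻⁵ + 5.05×10⁻⁵ = 8.35×10⁻⁵ T.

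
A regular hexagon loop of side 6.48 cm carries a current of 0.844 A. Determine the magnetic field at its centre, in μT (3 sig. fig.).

Each side is a finite straight segment at perpendicular distance d = a/(2 tan(π/6)) = 0.05612 m from the centre, with end-angles ±π/6.
One side contributes B₁ = (μ₀I/4πd)·2 sin(π/6) = 1.50×10⁻⁶ T.
All 6 sides add in the same direction: B = 6 × 1.50×10⁻⁶ = 9.02×10⁻⁶ T.

B ≈ 9.02 μT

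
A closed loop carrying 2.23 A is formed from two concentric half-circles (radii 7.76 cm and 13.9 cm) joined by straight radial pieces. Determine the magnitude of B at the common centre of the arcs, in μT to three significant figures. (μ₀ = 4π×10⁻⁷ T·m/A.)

The radial connectors point toward the centre, so dl × r̂ = 0 and they contribute nothing.
Each semicircle gives μ₀I/(4R): inner arc 9.03×10⁻⁶ T, outer arc 5.04×10⁻⁶ T.
The two arcs carry current in opposite angular senses, so their fields oppose: B = |9.03×10⁻⁶ − 5.04×10⁻⁶| = 3.99×10⁻⁶ T.

B ≈ 3.99 μT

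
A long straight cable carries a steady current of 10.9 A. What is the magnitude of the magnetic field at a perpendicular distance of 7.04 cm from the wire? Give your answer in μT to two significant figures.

B ≈ 31 μT

For an infinitely long straight wire, B = μ₀I/(2πd).
B = (4π×10⁻⁷ × 10.9) / (2π × 0.0704) = 3.10×10⁻⁵ T.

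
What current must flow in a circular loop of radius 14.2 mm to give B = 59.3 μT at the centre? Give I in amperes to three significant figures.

I ≈ 1.34 A

At the centre of a circular loop B = μ₀I/(2R), so I = 2RB/μ₀.
With R = 0.0142 m, I = 2 × 0.0142 × 5.93×10⁻⁵ / (4π×10⁻⁷) = 1.34 A.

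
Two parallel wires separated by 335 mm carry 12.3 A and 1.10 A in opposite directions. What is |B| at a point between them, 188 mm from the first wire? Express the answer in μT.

B ≈ 14.6 μT

Each long wire gives B = μ₀I/(2πd). Distances are d₁ = 0.188 m and d₂ = 0.147 m.
B₁ = 1.31×10⁻⁵ T, B₂ = 1.50×10⁻⁶ T.
Between antiparallel currents both contributions point the same way, so they add. B = B₁ + B₂ = 1.31×10⁻⁵ + 1.50×10⁻⁶ = 1.46×10⁻⁵ T.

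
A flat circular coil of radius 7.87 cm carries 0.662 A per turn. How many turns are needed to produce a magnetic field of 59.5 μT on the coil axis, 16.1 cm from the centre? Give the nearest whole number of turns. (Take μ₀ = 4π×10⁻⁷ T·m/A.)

For an N-turn coil, B = Nμ₀IR²/[2(R²+z²)^(3/2)]. A single turn gives B₁ = 4.48×10⁻⁷ T with R = 0.0787 m, z = 0.161 m.
N = B/B₁ = 5.95×10⁻⁵ / 4.48×10⁻⁷ = 132.92.

N = 133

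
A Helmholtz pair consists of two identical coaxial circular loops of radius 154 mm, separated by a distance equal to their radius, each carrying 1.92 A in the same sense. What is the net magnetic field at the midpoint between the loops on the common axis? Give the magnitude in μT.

Each loop contributes B = μ₀IR²/[2(R²+z²)^(3/2)] on the axis, with z measured from that loop.
Loop 1 (z = 0.077 m): B₁ = 5.61×10⁻⁶ T. Loop 2 (z = 0.077 m): B₂ = 5.61×10⁻⁶ T.
The fields add: B = B₁ + B₂ = 1.12×10⁻⁵ T.

B ≈ 11.2 μT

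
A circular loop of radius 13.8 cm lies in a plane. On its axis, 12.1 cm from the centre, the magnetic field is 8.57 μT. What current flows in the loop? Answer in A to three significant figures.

I ≈ 4.43 A

On the axis of a loop, B = μ₀IR²/[2(R²+z²)^(3/2)], so I = 2B(R²+z²)^(3/2)/(μ₀R²).
R² + z² = 0.01904 + 0.01464 = 0.03368 m²; raised to 3/2 gives 6.18×10⁻³ m³.
I = 2 × 8.57×10⁻⁶ × 6.18×10⁻³ / (1.26×10⁻⁶ × 0.01904) = 4.43 A.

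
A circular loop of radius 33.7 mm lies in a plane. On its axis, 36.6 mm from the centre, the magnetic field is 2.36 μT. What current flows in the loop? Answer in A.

I ≈ 0.407 A

On the axis of a loop, B = μ₀IR²/[2(R²+z²)^(3/2)], so I = 2B(R²+z²)^(3/2)/(μ₀R²).
R² + z² = 0.001136 + 0.00134 = 0.002475 m²; raised to 3/2 gives 1.23×10⁻⁴ m³.
I = 2 × 2.36×10⁻⁶ × 1.23×10⁻⁴ / (1.26×10⁻⁶ × 0.001136) = 0.407 A.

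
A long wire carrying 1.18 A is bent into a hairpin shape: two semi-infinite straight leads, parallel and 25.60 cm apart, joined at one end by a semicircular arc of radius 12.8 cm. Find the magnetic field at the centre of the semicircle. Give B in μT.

The semicircular arc contributes B_arc = μ₀I·π/(4πR) = μ₀I/(4R) = 2.90×10⁻⁶ T.
Each semi-infinite lead is at perpendicular distance R = 0.128 m from the centre, with the perpendicular foot at its near end, so it contributes μ₀I/(4πR); both point the same way, together 1.84×10⁻⁶ T.
Arc and leads all point the same direction: B = 2.90×10⁻⁶ + 1.84×10⁻⁶ = 4.74×10⁻⁶ T.

B ≈ 4.74 μT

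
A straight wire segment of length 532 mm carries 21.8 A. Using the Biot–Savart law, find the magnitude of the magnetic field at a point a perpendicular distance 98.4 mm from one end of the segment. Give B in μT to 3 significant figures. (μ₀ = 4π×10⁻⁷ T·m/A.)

For a finite straight segment, B = (μ₀I/4πd)(sinθ₁ + sinθ₂), where θ₁, θ₂ are the angles from the perpendicular to each end.
The perpendicular foot is at one end, so the two end-offsets along the wire are 0 and L = 0.532 m.
sinθ₁ = 0/√(0²+0.0984²) = 0.0000; sinθ₂ = 0.532/√(0.532²+0.0984²) = 0.9833.
B = (4π×10⁻⁷ × 21.8) / (4π × 0.0984) × (0.0000 + 0.9833) = 2.18×10⁻⁵ T.

B ≈ 21.8 μT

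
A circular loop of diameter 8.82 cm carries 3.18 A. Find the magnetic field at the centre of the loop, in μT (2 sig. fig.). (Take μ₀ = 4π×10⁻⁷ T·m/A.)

At the centre of a circular loop the Biot–Savart law gives B = μ₀I/(2R) (so R = 0.0441 m).
B = (4π×10⁻⁷ × 3.18) / (2 × 0.0441) = 4.53×10⁻⁵ T.

B ≈ 45 μT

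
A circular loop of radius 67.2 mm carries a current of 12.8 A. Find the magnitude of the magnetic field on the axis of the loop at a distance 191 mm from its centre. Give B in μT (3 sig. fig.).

On the axis of a circular loop, B = μ₀IR² / [2(R²+z²)^(3/2)].
R² + z² = (0.0672)² + (0.191)² = 0.041 m², and (R²+z²)^(3/2) = 8.30×10⁻³ m³.
B = (4π×10⁻⁷ × 12.8 × 0.004516) / (2 × 8.30×10⁻³) = 4.38×10⁻⁶ T.

B ≈ 4.38 μT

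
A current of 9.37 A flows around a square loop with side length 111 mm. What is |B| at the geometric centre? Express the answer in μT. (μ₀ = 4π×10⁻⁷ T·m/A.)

Each side is a finite straight segment at perpendicular distance d = a/(2 tan(π/4)) = 0.0555 m from the centre, with end-angles ±π/4.
One side contributes B₁ = (μ₀I/4πd)·2 sin(π/4) = 2.39×10⁻⁵ T.
All 4 sides add in the same direction: B = 4 × 2.39×10⁻⁵ = 9.55×10⁻⁵ T.

B ≈ 95.5 μT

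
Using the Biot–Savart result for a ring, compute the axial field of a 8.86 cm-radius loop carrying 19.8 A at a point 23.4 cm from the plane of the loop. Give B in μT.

On the axis of a circular loop, B = μ₀IR² / [2(R²+z²)^(3/2)].
R² + z² = (0.0886)² + (0.234)² = 0.06261 m², and (R²+z²)^(3/2) = 1.57×10⁻² m³.
B = (4π×10⁻⁷ × 19.8 × 0.00785) / (2 × 1.57×10⁻²) = 6.23×10⁻⁶ T.

B ≈ 6.23 μT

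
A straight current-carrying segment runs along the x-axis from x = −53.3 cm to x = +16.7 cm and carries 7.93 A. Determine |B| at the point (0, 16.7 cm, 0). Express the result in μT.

For a finite straight segment, B = (μ₀I/4πd)(sinθ₁ + sinθ₂), where θ₁, θ₂ are the angles from the perpendicular to each end.
The perpendicular distance is d = 0.167 m; the end-offsets along the wire are a = 0.533 m and b = 0.167 m.
sinθ₁ = 0.533/√(0.533²+0.167²) = 0.9543; sinθ₂ = 0.167/√(0.167²+0.167²) = 0.7071.
B = (4π×10⁻⁷ × 7.93) / (4π × 0.167) × (0.9543 + 0.7071) = 7.89×10⁻⁶ T.

B ≈ 7.89 μT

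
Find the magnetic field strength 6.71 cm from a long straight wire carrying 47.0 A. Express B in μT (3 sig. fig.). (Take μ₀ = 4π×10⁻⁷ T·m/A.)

B ≈ 140 μT

For an infinitely long straight wire, B = μ₀I/(2πd).
B = (4π×10⁻⁷ × 47.0) / (2π × 0.0671) = 1.40×10⁻⁴ T.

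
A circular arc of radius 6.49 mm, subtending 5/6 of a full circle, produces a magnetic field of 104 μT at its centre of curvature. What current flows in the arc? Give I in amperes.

I ≈ 1.29 A

For a circular arc, B = μ₀Iφ/(4πR) with φ in radians; here φ = 5.236 rad.
So I = 4πRB/(μ₀φ) = 4π × 0.00649 × 1.04×10⁻⁴ / (4π×10⁻⁷ × 5.236) = 1.29 A.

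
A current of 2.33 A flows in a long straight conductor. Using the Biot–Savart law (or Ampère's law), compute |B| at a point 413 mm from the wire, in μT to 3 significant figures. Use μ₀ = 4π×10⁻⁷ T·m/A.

B ≈ 1.13 μT

For an infinitely long straight wire, B = μ₀I/(2πd).
B = (4π×10⁻⁷ × 2.33) / (2π × 0.413) = 1.13×10⁻⁶ T.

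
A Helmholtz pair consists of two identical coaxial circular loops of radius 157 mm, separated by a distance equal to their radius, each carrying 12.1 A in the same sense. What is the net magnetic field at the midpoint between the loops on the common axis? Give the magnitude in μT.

B ≈ 69.3 μT

Each loop contributes B = μ₀IR²/[2(R²+z²)^(3/2)] on the axis, with z measured from that loop.
Loop 1 (z = 0.0785 m): B₁ = 3.46×10⁻⁵ T. Loop 2 (z = 0.0785 m): B₂ = 3.46×10⁻⁵ T.
The fields add: B = B₁ + B₂ = 6.93×10⁻⁵ T.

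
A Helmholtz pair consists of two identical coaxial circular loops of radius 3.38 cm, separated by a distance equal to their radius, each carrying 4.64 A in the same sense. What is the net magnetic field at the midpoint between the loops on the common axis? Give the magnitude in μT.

Each loop contributes B = μ₀IR²/[2(R²+z²)^(3/2)] on the axis, with z measured from that loop.
Loop 1 (z = 0.0169 m): B₁ = 6.17×10⁻⁵ T. Loop 2 (z = 0.0169 m): B₂ = 6.17×10⁻⁵ T.
The fields add: B = B₁ + B₂ = 1.23×10⁻⁴ T.

B ≈ 123 μT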